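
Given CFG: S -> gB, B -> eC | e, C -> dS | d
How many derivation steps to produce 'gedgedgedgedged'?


Grammar: S -> gB, B -> eC | e, C -> dS | d
Deriving 'gedgedgedgedged':
Step 1: S -> gB => gB
Step 2: B -> eC => geC
Step 3: C -> dS => gedS
Step 4: S -> gB => gedgB
Step 5: B -> eC => gedgeC
Step 6: C -> dS => gedgedS
Step 7: S -> gB => gedgedgB
Step 8: B -> eC => gedgedgeC
Step 9: C -> dS => gedgedgedS
Step 10: S -> gB => gedgedgedgB
Step 11: B -> eC => gedgedgedgeC
Step 12: C -> dS => gedgedgedgedS
Step 13: S -> gB => gedgedgedgedgB
Step 14: B -> eC => gedgedgedgedgeC
Step 15: C -> d => gedgedgedgedged
Total derivation steps: 15

15


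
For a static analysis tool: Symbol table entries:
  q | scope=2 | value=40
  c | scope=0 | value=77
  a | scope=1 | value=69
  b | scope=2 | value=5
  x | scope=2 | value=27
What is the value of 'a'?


Searching symbol table for 'a':
  q | scope=2 | value=40
  c | scope=0 | value=77
  a | scope=1 | value=69 <- MATCH
  b | scope=2 | value=5
  x | scope=2 | value=27
Found 'a' at scope 1 with value 69

69


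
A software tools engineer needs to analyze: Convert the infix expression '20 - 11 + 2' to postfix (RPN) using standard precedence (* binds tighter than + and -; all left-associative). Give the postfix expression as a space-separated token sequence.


Applying the shunting-yard algorithm:
  Operand 20 -> output
  Push '-' onto operator stack -> op-stack: [-]
  Operand 11 -> output
  See '+' (prec 1); top '-' (prec 1) >= it -> pop '-' to output
  Push '+' onto operator stack -> op-stack: [+]
  Operand 2 -> output
  End of input: pop '+' to output
Postfix result: 20 11 - 2 +

20 11 - 2 +


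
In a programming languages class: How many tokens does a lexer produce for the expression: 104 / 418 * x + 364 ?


Scanning '104 / 418 * x + 364'
Token 1: '104' -> integer_literal
Token 2: '/' -> operator
Token 3: '418' -> integer_literal
Token 4: '*' -> operator
Token 5: 'x' -> identifier
Token 6: '+' -> operator
Token 7: '364' -> integer_literal
Total tokens: 7

7


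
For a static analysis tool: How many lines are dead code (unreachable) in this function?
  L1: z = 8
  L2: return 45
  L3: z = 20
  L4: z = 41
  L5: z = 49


Analyzing control flow:
  L1: reachable (before return)
  L2: reachable (return statement)
  L3: DEAD (after return at L2)
  L4: DEAD (after return at L2)
  L5: DEAD (after return at L2)
Return at L2, total lines = 5
Dead lines: L3 through L5
Count: 3

3


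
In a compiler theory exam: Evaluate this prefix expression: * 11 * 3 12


Parsing prefix expression: * 11 * 3 12
Step 1: Innermost operation '* 3 12'
  3 * 12 = 36
Step 2: Outer operation '* 11 [36]'
  11 * 36 = 396

396


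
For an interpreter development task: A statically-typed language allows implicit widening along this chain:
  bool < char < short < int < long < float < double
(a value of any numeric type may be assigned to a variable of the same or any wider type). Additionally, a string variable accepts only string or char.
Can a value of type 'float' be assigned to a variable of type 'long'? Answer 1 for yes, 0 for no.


Target variable type: long
Source value type: float
Numeric ranks: float=5, long=4
Widening allowed iff rank(source) <= rank(target): 5 <= 4? No
Result: 0

0


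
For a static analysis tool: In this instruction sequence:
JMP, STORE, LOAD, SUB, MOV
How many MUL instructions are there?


Scanning instruction sequence for MUL:
  Position 1: JMP
  Position 2: STORE
  Position 3: LOAD
  Position 4: SUB
  Position 5: MOV
Matches at positions: []
Total MUL count: 0

0


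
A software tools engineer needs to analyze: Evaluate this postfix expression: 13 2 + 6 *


Processing tokens left to right:
Push 13, Push 2
Pop 13 and 2, compute 13 + 2 = 15, push 15
Push 6
Pop 15 and 6, compute 15 * 6 = 90, push 90
Stack result: 90

90


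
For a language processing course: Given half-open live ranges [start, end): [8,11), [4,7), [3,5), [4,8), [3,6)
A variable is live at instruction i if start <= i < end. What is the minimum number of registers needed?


Live ranges:
  Var0: [8, 11)
  Var1: [4, 7)
  Var2: [3, 5)
  Var3: [4, 8)
  Var4: [3, 6)
Sweep-line events (position, delta, active):
  pos=3 start -> active=1
  pos=3 start -> active=2
  pos=4 start -> active=3
  pos=4 start -> active=4
  pos=5 end -> active=3
  pos=6 end -> active=2
  pos=7 end -> active=1
  pos=8 end -> active=0
  pos=8 start -> active=1
  pos=11 end -> active=0
Maximum simultaneous active: 4
Minimum registers needed: 4

4


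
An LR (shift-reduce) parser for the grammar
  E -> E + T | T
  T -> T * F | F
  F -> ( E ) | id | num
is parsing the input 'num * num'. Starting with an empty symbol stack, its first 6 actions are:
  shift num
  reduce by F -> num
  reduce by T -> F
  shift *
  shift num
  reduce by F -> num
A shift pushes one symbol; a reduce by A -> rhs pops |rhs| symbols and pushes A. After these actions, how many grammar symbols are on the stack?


Tracking the symbol stack through each action:
  Action 1: shift 'num' : push -> stack = [num] (size 1)
  Action 2: reduce by F -> num : pop 1, push F -> stack = [F] (size 1)
  Action 3: reduce by T -> F : pop 1, push T -> stack = [T] (size 1)
  Action 4: shift '*' : push -> stack = [T, *] (size 2)
  Action 5: shift 'num' : push -> stack = [T, *, num] (size 3)
  Action 6: reduce by F -> num : pop 1, push F -> stack = [T, *, F] (size 3)
Final stack size: 3

3


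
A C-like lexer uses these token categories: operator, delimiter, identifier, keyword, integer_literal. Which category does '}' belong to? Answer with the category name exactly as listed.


Token: '}'
Checking categories:
  identifier: no
  integer_literal: no
  operator: no
  keyword: no
  delimiter: YES
Category: delimiter

delimiter


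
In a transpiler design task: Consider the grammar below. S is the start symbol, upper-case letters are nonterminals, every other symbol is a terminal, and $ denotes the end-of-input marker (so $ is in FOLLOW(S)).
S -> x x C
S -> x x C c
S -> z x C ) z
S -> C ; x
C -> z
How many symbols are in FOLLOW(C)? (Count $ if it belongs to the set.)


S is the start symbol and does not occur in any rule body, so FOLLOW(S) = {$}.
Examining every occurrence of C in a rule body:
  S -> x x C : C is at the right end -> add FOLLOW(S) = {$}
  S -> x x C c : C is followed by terminal 'c' -> add 'c'
  S -> z x C ) z : C is followed by terminal ')' -> add ')'
  S -> C ; x : C is followed by terminal ';' -> add ';'
  C -> z : C does not occur in the body -> contributes nothing
FOLLOW(C) = {), ;, c, $}
Count: 4

4


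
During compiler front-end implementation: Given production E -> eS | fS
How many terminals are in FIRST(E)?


Production: E -> eS | fS
Examining each alternative for leading terminals:
  E -> eS : first terminal = 'e'
  E -> fS : first terminal = 'f'
FIRST(E) = {e, f}
Count: 2

2


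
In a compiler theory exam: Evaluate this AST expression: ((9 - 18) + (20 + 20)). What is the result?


Expression: ((9 - 18) + (20 + 20))
Evaluating step by step:
  9 - 18 = -9
  20 + 20 = 40
  -9 + 40 = 31
Result: 31

31


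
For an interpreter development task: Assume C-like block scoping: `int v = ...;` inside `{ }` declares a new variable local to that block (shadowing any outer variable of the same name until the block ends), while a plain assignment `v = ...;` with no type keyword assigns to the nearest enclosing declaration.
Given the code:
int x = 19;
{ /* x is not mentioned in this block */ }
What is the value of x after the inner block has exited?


Analyzing scoping rules:
Outer scope: declares x = 19
Inner block: x is neither redeclared nor assigned -> unchanged
After the block -> 19
Result: 19

19


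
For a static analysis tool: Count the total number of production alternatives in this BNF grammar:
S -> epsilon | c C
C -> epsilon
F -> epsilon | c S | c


Counting alternatives per rule:
  S: 2 alternative(s)
  C: 1 alternative(s)
  F: 3 alternative(s)
Sum: 2 + 1 + 3 = 6

6


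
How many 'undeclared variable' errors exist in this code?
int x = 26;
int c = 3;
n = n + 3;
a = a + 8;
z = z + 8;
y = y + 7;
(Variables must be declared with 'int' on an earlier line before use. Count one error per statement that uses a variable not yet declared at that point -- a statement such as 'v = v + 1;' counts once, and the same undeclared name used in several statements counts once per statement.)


Scanning code line by line:
  Line 1: declare 'x' -> declared = ['x']
  Line 2: declare 'c' -> declared = ['c', 'x']
  Line 3: use 'n' -> ERROR (undeclared)
  Line 4: use 'a' -> ERROR (undeclared)
  Line 5: use 'z' -> ERROR (undeclared)
  Line 6: use 'y' -> ERROR (undeclared)
Total undeclared variable errors: 4

4


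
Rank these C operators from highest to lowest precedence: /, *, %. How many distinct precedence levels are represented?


Looking up precedence for each operator:
  / -> precedence 6
  * -> precedence 6
  % -> precedence 6
Sorted highest to lowest: /, *, %
Distinct precedence values: [6]
Number of distinct levels: 1

1


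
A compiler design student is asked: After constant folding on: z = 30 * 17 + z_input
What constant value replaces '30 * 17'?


Identifying constant sub-expression:
  Original: z = 30 * 17 + z_input
  30 and 17 are both compile-time constants
  Evaluating: 30 * 17 = 510
  After folding: z = 510 + z_input

510


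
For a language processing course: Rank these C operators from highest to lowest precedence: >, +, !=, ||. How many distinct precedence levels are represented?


Looking up precedence for each operator:
  > -> precedence 4
  + -> precedence 5
  != -> precedence 3
  || -> precedence 1
Sorted highest to lowest: +, >, !=, ||
Distinct precedence values: [5, 4, 3, 1]
Number of distinct levels: 4

4


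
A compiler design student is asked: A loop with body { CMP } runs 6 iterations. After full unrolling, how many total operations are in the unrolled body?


Loop body operations: CMP (1 op per iteration)
Unrolling 6 iterations:
  Iteration 1: CMP (1 ops)
  Iteration 2: CMP (1 ops)
  Iteration 3: CMP (1 ops)
  Iteration 4: CMP (1 ops)
  Iteration 5: CMP (1 ops)
  Iteration 6: CMP (1 ops)
Total: 6 iterations * 1 ops/iter = 6 operations

6


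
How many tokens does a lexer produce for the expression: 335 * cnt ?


Scanning '335 * cnt'
Token 1: '335' -> integer_literal
Token 2: '*' -> operator
Token 3: 'cnt' -> identifier
Total tokens: 3

3


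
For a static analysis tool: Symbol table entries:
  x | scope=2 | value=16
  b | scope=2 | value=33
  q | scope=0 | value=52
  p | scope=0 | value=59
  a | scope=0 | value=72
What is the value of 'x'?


Searching symbol table for 'x':
  x | scope=2 | value=16 <- MATCH
  b | scope=2 | value=33
  q | scope=0 | value=52
  p | scope=0 | value=59
  a | scope=0 | value=72
Found 'x' at scope 2 with value 16

16


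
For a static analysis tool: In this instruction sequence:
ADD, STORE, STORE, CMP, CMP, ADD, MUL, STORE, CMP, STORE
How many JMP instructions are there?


Scanning instruction sequence for JMP:
  Position 1: ADD
  Position 2: STORE
  Position 3: STORE
  Position 4: CMP
  Position 5: CMP
  Position 6: ADD
  Position 7: MUL
  Position 8: STORE
  Position 9: CMP
  Position 10: STORE
Matches at positions: []
Total JMP count: 0

0


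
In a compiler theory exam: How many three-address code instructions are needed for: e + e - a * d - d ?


Expression: e + e - a * d - d
Generating three-address code (respecting * over +/- precedence):
  Instruction 1: t1 = a * d
  Instruction 2: t2 = e + e
  Instruction 3: t3 = t2 - t1
  Instruction 4: t4 = t3 - d
Total instructions: 4

4


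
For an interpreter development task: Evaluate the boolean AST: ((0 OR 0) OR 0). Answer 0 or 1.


Step 1: Evaluate inner node
  0 OR 0 = 0
Step 2: Evaluate root node
  0 OR 0 = 0

0


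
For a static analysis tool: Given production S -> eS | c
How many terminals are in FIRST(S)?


Production: S -> eS | c
Examining each alternative for leading terminals:
  S -> eS : first terminal = 'e'
  S -> c : first terminal = 'c'
FIRST(S) = {c, e}
Count: 2

2


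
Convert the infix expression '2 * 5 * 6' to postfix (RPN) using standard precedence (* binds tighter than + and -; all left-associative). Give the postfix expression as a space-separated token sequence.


Applying the shunting-yard algorithm:
  Operand 2 -> output
  Push '*' onto operator stack -> op-stack: [*]
  Operand 5 -> output
  See '*' (prec 2); top '*' (prec 2) >= it -> pop '*' to output
  Push '*' onto operator stack -> op-stack: [*]
  Operand 6 -> output
  End of input: pop '*' to output
Postfix result: 2 5 * 6 *

2 5 * 6 *


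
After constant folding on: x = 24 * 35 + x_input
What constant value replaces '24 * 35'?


Identifying constant sub-expression:
  Original: x = 24 * 35 + x_input
  24 and 35 are both compile-time constants
  Evaluating: 24 * 35 = 840
  After folding: x = 840 + x_input

840


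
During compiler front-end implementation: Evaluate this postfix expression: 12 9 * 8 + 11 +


Processing tokens left to right:
Push 12, Push 9
Pop 12 and 9, compute 12 * 9 = 108, push 108
Push 8
Pop 108 and 8, compute 108 + 8 = 116, push 116
Push 11
Pop 116 and 11, compute 116 + 11 = 127, push 127
Stack result: 127

127


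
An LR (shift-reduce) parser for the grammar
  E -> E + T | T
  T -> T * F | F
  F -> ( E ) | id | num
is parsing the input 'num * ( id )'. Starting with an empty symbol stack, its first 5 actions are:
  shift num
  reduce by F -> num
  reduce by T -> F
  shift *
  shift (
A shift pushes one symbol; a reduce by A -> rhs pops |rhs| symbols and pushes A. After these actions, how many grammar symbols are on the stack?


Tracking the symbol stack through each action:
  Action 1: shift 'num' : push -> stack = [num] (size 1)
  Action 2: reduce by F -> num : pop 1, push F -> stack = [F] (size 1)
  Action 3: reduce by T -> F : pop 1, push T -> stack = [T] (size 1)
  Action 4: shift '*' : push -> stack = [T, *] (size 2)
  Action 5: shift '(' : push -> stack = [T, *, (] (size 3)
Final stack size: 3

3


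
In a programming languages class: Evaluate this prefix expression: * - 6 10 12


Parsing prefix expression: * - 6 10 12
Step 1: Innermost operation '- 6 10'
  6 - 10 = -4
Step 2: Outer operation '* [-4] 12'
  -4 * 12 = -48

-48


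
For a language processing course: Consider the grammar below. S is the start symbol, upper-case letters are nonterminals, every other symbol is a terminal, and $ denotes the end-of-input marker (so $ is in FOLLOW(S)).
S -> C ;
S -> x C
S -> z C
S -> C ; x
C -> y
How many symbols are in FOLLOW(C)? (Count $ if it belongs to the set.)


S is the start symbol and does not occur in any rule body, so FOLLOW(S) = {$}.
Examining every occurrence of C in a rule body:
  S -> C ; : C is followed by terminal ';' -> add ';'
  S -> x C : C is at the right end -> add FOLLOW(S) = {$}
  S -> z C : C is at the right end -> add FOLLOW(S) = {$} (already in the set)
  S -> C ; x : C is followed by terminal ';' -> add ';' (already in the set)
  C -> y : C does not occur in the body -> contributes nothing
FOLLOW(C) = {;, $}
Count: 2

2


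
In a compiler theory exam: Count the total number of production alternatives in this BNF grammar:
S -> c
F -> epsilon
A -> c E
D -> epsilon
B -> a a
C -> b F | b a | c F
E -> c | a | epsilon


Counting alternatives per rule:
  S: 1 alternative(s)
  F: 1 alternative(s)
  A: 1 alternative(s)
  D: 1 alternative(s)
  B: 1 alternative(s)
  C: 3 alternative(s)
  E: 3 alternative(s)
Sum: 1 + 1 + 1 + 1 + 1 + 3 + 3 = 11

11


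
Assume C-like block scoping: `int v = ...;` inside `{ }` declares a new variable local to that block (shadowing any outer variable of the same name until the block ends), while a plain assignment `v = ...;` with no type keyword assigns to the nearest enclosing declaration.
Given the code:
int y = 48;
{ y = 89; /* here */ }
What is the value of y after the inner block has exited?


Analyzing scoping rules:
Outer scope: declares y = 48
Inner block: 'y = 89;' has no type keyword, so it is an assignment to the outer y (no shadowing)
The assignment changed the outer variable itself, so the new value persists after the block -> 89
Result: 89

89


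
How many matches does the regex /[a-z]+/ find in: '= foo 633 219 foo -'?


Pattern: /[a-z]+/ (identifiers)
Input: '= foo 633 219 foo -'
Scanning for matches:
  Match 1: 'foo'
  Match 2: 'foo'
Total matches: 2

2


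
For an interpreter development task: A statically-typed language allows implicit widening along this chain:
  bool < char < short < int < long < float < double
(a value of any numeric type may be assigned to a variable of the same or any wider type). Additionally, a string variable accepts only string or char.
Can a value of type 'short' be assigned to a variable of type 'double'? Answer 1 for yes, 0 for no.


Target variable type: double
Source value type: short
Numeric ranks: short=2, double=6
Widening allowed iff rank(source) <= rank(target): 2 <= 6? Yes
Result: 1

1


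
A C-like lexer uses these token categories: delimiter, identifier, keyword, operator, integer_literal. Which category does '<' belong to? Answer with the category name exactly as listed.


Token: '<'
Checking categories:
  identifier: no
  integer_literal: no
  operator: YES
  keyword: no
  delimiter: no
Category: operator

operator


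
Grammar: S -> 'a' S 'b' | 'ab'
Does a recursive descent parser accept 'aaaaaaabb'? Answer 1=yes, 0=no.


Grammar accepts strings of the form a^n b^n (n >= 1)
Word: 'aaaaaaabb'
Counting: 7 a's and 2 b's
Check: 7 == 2? No
Mismatch: a-count != b-count
Rejected

0


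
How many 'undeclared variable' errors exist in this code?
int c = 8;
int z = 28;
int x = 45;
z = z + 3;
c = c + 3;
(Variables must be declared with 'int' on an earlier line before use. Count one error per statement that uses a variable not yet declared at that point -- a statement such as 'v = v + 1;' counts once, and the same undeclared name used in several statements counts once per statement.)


Scanning code line by line:
  Line 1: declare 'c' -> declared = ['c']
  Line 2: declare 'z' -> declared = ['c', 'z']
  Line 3: declare 'x' -> declared = ['c', 'x', 'z']
  Line 4: use 'z' -> OK (declared)
  Line 5: use 'c' -> OK (declared)
Total undeclared variable errors: 0

0


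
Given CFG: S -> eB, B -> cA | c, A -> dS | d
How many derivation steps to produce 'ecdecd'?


Grammar: S -> eB, B -> cA | c, A -> dS | d
Deriving 'ecdecd':
Step 1: S -> eB => eB
Step 2: B -> cA => ecA
Step 3: A -> dS => ecdS
Step 4: S -> eB => ecdeB
Step 5: B -> cA => ecdecA
Step 6: A -> d => ecdecd
Total derivation steps: 6

6


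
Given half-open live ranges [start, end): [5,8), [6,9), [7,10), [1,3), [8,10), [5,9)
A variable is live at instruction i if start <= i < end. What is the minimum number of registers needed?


Live ranges:
  Var0: [5, 8)
  Var1: [6, 9)
  Var2: [7, 10)
  Var3: [1, 3)
  Var4: [8, 10)
  Var5: [5, 9)
Sweep-line events (position, delta, active):
  pos=1 start -> active=1
  pos=3 end -> active=0
  pos=5 start -> active=1
  pos=5 start -> active=2
  pos=6 start -> active=3
  pos=7 start -> active=4
  pos=8 end -> active=3
  pos=8 start -> active=4
  pos=9 end -> active=3
  pos=9 end -> active=2
  pos=10 end -> active=1
  pos=10 end -> active=0
Maximum simultaneous active: 4
Minimum registers needed: 4

4


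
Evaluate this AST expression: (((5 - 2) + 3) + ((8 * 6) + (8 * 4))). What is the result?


Expression: (((5 - 2) + 3) + ((8 * 6) + (8 * 4)))
Evaluating step by step:
  5 - 2 = 3
  3 + 3 = 6
  8 * 6 = 48
  8 * 4 = 32
  48 + 32 = 80
  6 + 80 = 86
Result: 86

86


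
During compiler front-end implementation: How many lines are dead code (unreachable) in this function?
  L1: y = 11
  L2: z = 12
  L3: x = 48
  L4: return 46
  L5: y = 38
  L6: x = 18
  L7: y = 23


Analyzing control flow:
  L1: reachable (before return)
  L2: reachable (before return)
  L3: reachable (before return)
  L4: reachable (return statement)
  L5: DEAD (after return at L4)
  L6: DEAD (after return at L4)
  L7: DEAD (after return at L4)
Return at L4, total lines = 7
Dead lines: L5 through L7
Count: 3

3


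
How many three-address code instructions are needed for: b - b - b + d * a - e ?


Expression: b - b - b + d * a - e
Generating three-address code (respecting * over +/- precedence):
  Instruction 1: t1 = d * a
  Instruction 2: t2 = b - b
  Instruction 3: t3 = t2 - b
  Instruction 4: t4 = t3 + t1
  Instruction 5: t5 = t4 - e
Total instructions: 5

5


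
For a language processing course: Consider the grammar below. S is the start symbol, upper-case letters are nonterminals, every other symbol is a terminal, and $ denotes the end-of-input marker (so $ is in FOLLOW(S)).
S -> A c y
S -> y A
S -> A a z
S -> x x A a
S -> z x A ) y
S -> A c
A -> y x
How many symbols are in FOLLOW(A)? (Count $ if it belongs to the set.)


S is the start symbol and does not occur in any rule body, so FOLLOW(S) = {$}.
Examining every occurrence of A in a rule body:
  S -> A c y : A is followed by terminal 'c' -> add 'c'
  S -> y A : A is at the right end -> add FOLLOW(S) = {$}
  S -> A a z : A is followed by terminal 'a' -> add 'a'
  S -> x x A a : A is followed by terminal 'a' -> add 'a' (already in the set)
  S -> z x A ) y : A is followed by terminal ')' -> add ')'
  S -> A c : A is followed by terminal 'c' -> add 'c' (already in the set)
  A -> y x : A does not occur in the body -> contributes nothing
FOLLOW(A) = {), a, c, $}
Count: 4

4


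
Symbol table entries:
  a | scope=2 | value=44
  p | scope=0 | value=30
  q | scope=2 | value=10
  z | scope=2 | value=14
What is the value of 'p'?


Searching symbol table for 'p':
  a | scope=2 | value=44
  p | scope=0 | value=30 <- MATCH
  q | scope=2 | value=10
  z | scope=2 | value=14
Found 'p' at scope 0 with value 30

30


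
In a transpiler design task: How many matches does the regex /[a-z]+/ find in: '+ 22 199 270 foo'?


Pattern: /[a-z]+/ (identifiers)
Input: '+ 22 199 270 foo'
Scanning for matches:
  Match 1: 'foo'
Total matches: 1

1


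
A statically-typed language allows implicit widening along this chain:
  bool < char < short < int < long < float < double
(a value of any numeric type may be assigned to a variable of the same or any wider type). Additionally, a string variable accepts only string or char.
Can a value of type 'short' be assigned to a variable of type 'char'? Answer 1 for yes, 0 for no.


Target variable type: char
Source value type: short
Numeric ranks: short=2, char=1
Widening allowed iff rank(source) <= rank(target): 2 <= 1? No
Result: 0

0


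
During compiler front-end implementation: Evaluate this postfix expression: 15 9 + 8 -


Processing tokens left to right:
Push 15, Push 9
Pop 15 and 9, compute 15 + 9 = 24, push 24
Push 8
Pop 24 and 8, compute 24 - 8 = 16, push 16
Stack result: 16

16


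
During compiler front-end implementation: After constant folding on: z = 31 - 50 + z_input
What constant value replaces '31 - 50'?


Identifying constant sub-expression:
  Original: z = 31 - 50 + z_input
  31 and 50 are both compile-time constants
  Evaluating: 31 - 50 = -19
  After folding: z = -19 + z_input

-19


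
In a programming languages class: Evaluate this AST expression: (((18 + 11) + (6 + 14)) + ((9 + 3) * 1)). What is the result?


Expression: (((18 + 11) + (6 + 14)) + ((9 + 3) * 1))
Evaluating step by step:
  18 + 11 = 29
  6 + 14 = 20
  29 + 20 = 49
  9 + 3 = 12
  12 * 1 = 12
  49 + 12 = 61
Result: 61

61


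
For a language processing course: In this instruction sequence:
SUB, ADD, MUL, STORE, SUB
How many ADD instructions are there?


Scanning instruction sequence for ADD:
  Position 1: SUB
  Position 2: ADD <- MATCH
  Position 3: MUL
  Position 4: STORE
  Position 5: SUB
Matches at positions: [2]
Total ADD count: 1

1


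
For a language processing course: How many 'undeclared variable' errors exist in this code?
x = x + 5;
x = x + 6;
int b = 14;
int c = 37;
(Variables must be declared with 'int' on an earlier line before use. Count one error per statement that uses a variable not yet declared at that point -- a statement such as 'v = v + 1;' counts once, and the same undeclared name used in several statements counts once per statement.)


Scanning code line by line:
  Line 1: use 'x' -> ERROR (undeclared)
  Line 2: use 'x' -> ERROR (undeclared)
  Line 3: declare 'b' -> declared = ['b']
  Line 4: declare 'c' -> declared = ['b', 'c']
Total undeclared variable errors: 2

2


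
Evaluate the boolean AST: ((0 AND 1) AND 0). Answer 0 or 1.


Step 1: Evaluate inner node
  0 AND 1 = 0
Step 2: Evaluate root node
  0 AND 0 = 0

0


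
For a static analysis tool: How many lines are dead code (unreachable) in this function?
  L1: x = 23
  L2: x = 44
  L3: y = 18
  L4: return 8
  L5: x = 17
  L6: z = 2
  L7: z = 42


Analyzing control flow:
  L1: reachable (before return)
  L2: reachable (before return)
  L3: reachable (before return)
  L4: reachable (return statement)
  L5: DEAD (after return at L4)
  L6: DEAD (after return at L4)
  L7: DEAD (after return at L4)
Return at L4, total lines = 7
Dead lines: L5 through L7
Count: 3

3


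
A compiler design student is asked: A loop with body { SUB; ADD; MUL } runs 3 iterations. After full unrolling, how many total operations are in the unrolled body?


Loop body operations: SUB, ADD, MUL (3 ops per iteration)
Unrolling 3 iterations:
  Iteration 1: SUB, ADD, MUL (3 ops)
  Iteration 2: SUB, ADD, MUL (3 ops)
  Iteration 3: SUB, ADD, MUL (3 ops)
Total: 3 iterations * 3 ops/iter = 9 operations

9


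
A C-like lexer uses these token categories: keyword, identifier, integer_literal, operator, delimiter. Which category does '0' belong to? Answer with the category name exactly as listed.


Token: '0'
Checking categories:
  identifier: no
  integer_literal: YES
  operator: no
  keyword: no
  delimiter: no
Category: integer_literal

integer_literal


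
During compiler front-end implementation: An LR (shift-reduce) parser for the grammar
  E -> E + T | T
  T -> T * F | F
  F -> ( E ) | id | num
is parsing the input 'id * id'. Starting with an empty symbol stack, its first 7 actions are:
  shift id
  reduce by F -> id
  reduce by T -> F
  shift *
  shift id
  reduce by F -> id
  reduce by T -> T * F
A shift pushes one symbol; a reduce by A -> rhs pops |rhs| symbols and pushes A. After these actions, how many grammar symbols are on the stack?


Tracking the symbol stack through each action:
  Action 1: shift 'id' : push -> stack = [id] (size 1)
  Action 2: reduce by F -> id : pop 1, push F -> stack = [F] (size 1)
  Action 3: reduce by T -> F : pop 1, push T -> stack = [T] (size 1)
  Action 4: shift '*' : push -> stack = [T, *] (size 2)
  Action 5: shift 'id' : push -> stack = [T, *, id] (size 3)
  Action 6: reduce by F -> id : pop 1, push F -> stack = [T, *, F] (size 3)
  Action 7: reduce by T -> T * F : pop 3, push T -> stack = [T] (size 1)
Final stack size: 1

1


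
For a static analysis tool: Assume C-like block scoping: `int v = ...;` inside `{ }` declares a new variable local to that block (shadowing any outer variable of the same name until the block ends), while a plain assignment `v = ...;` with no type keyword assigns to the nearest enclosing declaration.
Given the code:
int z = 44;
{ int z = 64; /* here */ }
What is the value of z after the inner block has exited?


Analyzing scoping rules:
Outer scope: declares z = 44
Inner block: 'int z = 64;' declares a NEW z that shadows the outer one
When the block exits the inner z goes out of scope; the outer z was never modified -> 44
Result: 44

44


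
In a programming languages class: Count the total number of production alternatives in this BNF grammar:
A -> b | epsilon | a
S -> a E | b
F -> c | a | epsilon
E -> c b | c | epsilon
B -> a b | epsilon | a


Counting alternatives per rule:
  A: 3 alternative(s)
  S: 2 alternative(s)
  F: 3 alternative(s)
  E: 3 alternative(s)
  B: 3 alternative(s)
Sum: 3 + 2 + 3 + 3 + 3 = 14

14


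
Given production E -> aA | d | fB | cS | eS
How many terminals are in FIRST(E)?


Production: E -> aA | d | fB | cS | eS
Examining each alternative for leading terminals:
  E -> aA : first terminal = 'a'
  E -> d : first terminal = 'd'
  E -> fB : first terminal = 'f'
  E -> cS : first terminal = 'c'
  E -> eS : first terminal = 'e'
FIRST(E) = {a, c, d, e, f}
Count: 5

5


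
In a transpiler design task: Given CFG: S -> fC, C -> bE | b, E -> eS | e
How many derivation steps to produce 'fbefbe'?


Grammar: S -> fC, C -> bE | b, E -> eS | e
Deriving 'fbefbe':
Step 1: S -> fC => fC
Step 2: C -> bE => fbE
Step 3: E -> eS => fbeS
Step 4: S -> fC => fbefC
Step 5: C -> bE => fbefbE
Step 6: E -> e => fbefbe
Total derivation steps: 6

6


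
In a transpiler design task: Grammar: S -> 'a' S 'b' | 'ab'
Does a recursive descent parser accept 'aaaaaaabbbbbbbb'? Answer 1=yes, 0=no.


Grammar accepts strings of the form a^n b^n (n >= 1)
Word: 'aaaaaaabbbbbbbb'
Counting: 7 a's and 8 b's
Check: 7 == 8? No
Mismatch: a-count != b-count
Rejected

0


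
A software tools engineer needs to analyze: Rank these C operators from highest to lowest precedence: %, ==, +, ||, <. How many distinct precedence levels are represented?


Looking up precedence for each operator:
  % -> precedence 6
  == -> precedence 3
  + -> precedence 5
  || -> precedence 1
  < -> precedence 4
Sorted highest to lowest: %, +, <, ==, ||
Distinct precedence values: [6, 5, 4, 3, 1]
Number of distinct levels: 5

5


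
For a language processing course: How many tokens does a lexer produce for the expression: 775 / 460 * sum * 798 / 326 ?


Scanning '775 / 460 * sum * 798 / 326'
Token 1: '775' -> integer_literal
Token 2: '/' -> operator
Token 3: '460' -> integer_literal
Token 4: '*' -> operator
Token 5: 'sum' -> identifier
Token 6: '*' -> operator
Token 7: '798' -> integer_literal
Token 8: '/' -> operator
Token 9: '326' -> integer_literal
Total tokens: 9

9


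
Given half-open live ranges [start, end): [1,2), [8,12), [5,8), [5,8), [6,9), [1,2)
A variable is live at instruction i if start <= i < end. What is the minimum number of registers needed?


Live ranges:
  Var0: [1, 2)
  Var1: [8, 12)
  Var2: [5, 8)
  Var3: [5, 8)
  Var4: [6, 9)
  Var5: [1, 2)
Sweep-line events (position, delta, active):
  pos=1 start -> active=1
  pos=1 start -> active=2
  pos=2 end -> active=1
  pos=2 end -> active=0
  pos=5 start -> active=1
  pos=5 start -> active=2
  pos=6 start -> active=3
  pos=8 end -> active=2
  pos=8 end -> active=1
  pos=8 start -> active=2
  pos=9 end -> active=1
  pos=12 end -> active=0
Maximum simultaneous active: 3
Minimum registers needed: 3

3


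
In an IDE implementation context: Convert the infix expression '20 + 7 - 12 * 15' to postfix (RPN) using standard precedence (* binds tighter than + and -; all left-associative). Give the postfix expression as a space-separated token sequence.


Applying the shunting-yard algorithm:
  Operand 20 -> output
  Push '+' onto operator stack -> op-stack: [+]
  Operand 7 -> output
  See '-' (prec 1); top '+' (prec 1) >= it -> pop '+' to output
  Push '-' onto operator stack -> op-stack: [-]
  Operand 12 -> output
  Push '*' onto operator stack -> op-stack: [-, *]
  Operand 15 -> output
  End of input: pop '*' to output
  End of input: pop '-' to output
Postfix result: 20 7 + 12 15 * -

20 7 + 12 15 * -


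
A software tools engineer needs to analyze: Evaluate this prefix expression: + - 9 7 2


Parsing prefix expression: + - 9 7 2
Step 1: Innermost operation '- 9 7'
  9 - 7 = 2
Step 2: Outer operation '+ [2] 2'
  2 + 2 = 4

4


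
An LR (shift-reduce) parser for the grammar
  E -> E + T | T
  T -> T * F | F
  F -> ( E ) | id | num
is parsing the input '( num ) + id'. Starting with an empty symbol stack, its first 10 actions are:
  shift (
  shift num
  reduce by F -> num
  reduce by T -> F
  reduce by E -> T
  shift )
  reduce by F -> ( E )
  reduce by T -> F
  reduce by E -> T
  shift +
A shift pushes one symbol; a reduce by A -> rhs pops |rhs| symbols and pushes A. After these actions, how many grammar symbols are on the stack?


Tracking the symbol stack through each action:
  Action 1: shift '(' : push -> stack = [(] (size 1)
  Action 2: shift 'num' : push -> stack = [(, num] (size 2)
  Action 3: reduce by F -> num : pop 1, push F -> stack = [(, F] (size 2)
  Action 4: reduce by T -> F : pop 1, push T -> stack = [(, T] (size 2)
  Action 5: reduce by E -> T : pop 1, push E -> stack = [(, E] (size 2)
  Action 6: shift ')' : push -> stack = [(, E, )] (size 3)
  Action 7: reduce by F -> ( E ) : pop 3, push F -> stack = [F] (size 1)
  Action 8: reduce by T -> F : pop 1, push T -> stack = [T] (size 1)
  Action 9: reduce by E -> T : pop 1, push E -> stack = [E] (size 1)
  Action 10: shift '+' : push -> stack = [E, +] (size 2)
Final stack size: 2

2


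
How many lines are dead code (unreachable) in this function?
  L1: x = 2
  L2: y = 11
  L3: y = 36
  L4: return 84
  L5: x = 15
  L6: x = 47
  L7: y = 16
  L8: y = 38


Analyzing control flow:
  L1: reachable (before return)
  L2: reachable (before return)
  L3: reachable (before return)
  L4: reachable (return statement)
  L5: DEAD (after return at L4)
  L6: DEAD (after return at L4)
  L7: DEAD (after return at L4)
  L8: DEAD (after return at L4)
Return at L4, total lines = 8
Dead lines: L5 through L8
Count: 4

4


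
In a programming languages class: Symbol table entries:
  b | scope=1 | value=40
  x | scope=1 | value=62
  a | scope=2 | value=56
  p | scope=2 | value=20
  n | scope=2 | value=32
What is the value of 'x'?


Searching symbol table for 'x':
  b | scope=1 | value=40
  x | scope=1 | value=62 <- MATCH
  a | scope=2 | value=56
  p | scope=2 | value=20
  n | scope=2 | value=32
Found 'x' at scope 1 with value 62

62


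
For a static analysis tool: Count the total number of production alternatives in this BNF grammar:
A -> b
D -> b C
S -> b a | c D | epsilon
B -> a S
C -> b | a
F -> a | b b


Counting alternatives per rule:
  A: 1 alternative(s)
  D: 1 alternative(s)
  S: 3 alternative(s)
  B: 1 alternative(s)
  C: 2 alternative(s)
  F: 2 alternative(s)
Sum: 1 + 1 + 3 + 1 + 2 + 2 = 10

10


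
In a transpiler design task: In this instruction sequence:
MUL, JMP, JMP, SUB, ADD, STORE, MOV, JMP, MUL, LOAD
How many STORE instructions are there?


Scanning instruction sequence for STORE:
  Position 1: MUL
  Position 2: JMP
  Position 3: JMP
  Position 4: SUB
  Position 5: ADD
  Position 6: STORE <- MATCH
  Position 7: MOV
  Position 8: JMP
  Position 9: MUL
  Position 10: LOAD
Matches at positions: [6]
Total STORE count: 1

1


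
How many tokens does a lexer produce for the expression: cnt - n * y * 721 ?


Scanning 'cnt - n * y * 721'
Token 1: 'cnt' -> identifier
Token 2: '-' -> operator
Token 3: 'n' -> identifier
Token 4: '*' -> operator
Token 5: 'y' -> identifier
Token 6: '*' -> operator
Token 7: '721' -> integer_literal
Total tokens: 7

7


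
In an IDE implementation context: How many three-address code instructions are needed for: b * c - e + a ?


Expression: b * c - e + a
Generating three-address code (respecting * over +/- precedence):
  Instruction 1: t1 = b * c
  Instruction 2: t2 = t1 - e
  Instruction 3: t3 = t2 + a
Total instructions: 3

3


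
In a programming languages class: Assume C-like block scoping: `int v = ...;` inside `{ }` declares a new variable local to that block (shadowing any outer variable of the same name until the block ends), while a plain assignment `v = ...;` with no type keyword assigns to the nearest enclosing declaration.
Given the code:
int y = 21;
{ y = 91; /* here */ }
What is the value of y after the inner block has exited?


Analyzing scoping rules:
Outer scope: declares y = 21
Inner block: 'y = 91;' has no type keyword, so it is an assignment to the outer y (no shadowing)
The assignment changed the outer variable itself, so the new value persists after the block -> 91
Result: 91

91


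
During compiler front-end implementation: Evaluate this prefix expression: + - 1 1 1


Parsing prefix expression: + - 1 1 1
Step 1: Innermost operation '- 1 1'
  1 - 1 = 0
Step 2: Outer operation '+ [0] 1'
  0 + 1 = 1

1


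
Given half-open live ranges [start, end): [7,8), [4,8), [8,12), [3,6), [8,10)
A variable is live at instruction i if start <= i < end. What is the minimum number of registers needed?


Live ranges:
  Var0: [7, 8)
  Var1: [4, 8)
  Var2: [8, 12)
  Var3: [3, 6)
  Var4: [8, 10)
Sweep-line events (position, delta, active):
  pos=3 start -> active=1
  pos=4 start -> active=2
  pos=6 end -> active=1
  pos=7 start -> active=2
  pos=8 end -> active=1
  pos=8 end -> active=0
  pos=8 start -> active=1
  pos=8 start -> active=2
  pos=10 end -> active=1
  pos=12 end -> active=0
Maximum simultaneous active: 2
Minimum registers needed: 2

2


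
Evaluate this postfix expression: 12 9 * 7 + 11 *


Processing tokens left to right:
Push 12, Push 9
Pop 12 and 9, compute 12 * 9 = 108, push 108
Push 7
Pop 108 and 7, compute 108 + 7 = 115, push 115
Push 11
Pop 115 and 11, compute 115 * 11 = 1265, push 1265
Stack result: 1265

1265


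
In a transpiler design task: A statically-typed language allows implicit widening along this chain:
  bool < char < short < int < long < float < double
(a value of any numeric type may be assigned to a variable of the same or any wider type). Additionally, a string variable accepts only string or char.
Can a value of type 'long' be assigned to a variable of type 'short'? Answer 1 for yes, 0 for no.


Target variable type: short
Source value type: long
Numeric ranks: long=4, short=2
Widening allowed iff rank(source) <= rank(target): 4 <= 2? No
Result: 0

0


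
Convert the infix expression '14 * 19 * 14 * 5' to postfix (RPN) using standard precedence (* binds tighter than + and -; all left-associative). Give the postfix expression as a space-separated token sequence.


Applying the shunting-yard algorithm:
  Operand 14 -> output
  Push '*' onto operator stack -> op-stack: [*]
  Operand 19 -> output
  See '*' (prec 2); top '*' (prec 2) >= it -> pop '*' to output
  Push '*' onto operator stack -> op-stack: [*]
  Operand 14 -> output
  See '*' (prec 2); top '*' (prec 2) >= it -> pop '*' to output
  Push '*' onto operator stack -> op-stack: [*]
  Operand 5 -> output
  End of input: pop '*' to output
Postfix result: 14 19 * 14 * 5 *

14 19 * 14 * 5 *


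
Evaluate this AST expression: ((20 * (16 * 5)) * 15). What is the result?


Expression: ((20 * (16 * 5)) * 15)
Evaluating step by step:
  16 * 5 = 80
  20 * 80 = 1600
  1600 * 15 = 24000
Result: 24000

24000


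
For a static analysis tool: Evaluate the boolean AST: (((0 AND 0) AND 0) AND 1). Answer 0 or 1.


Step 1: Evaluate inner node
  0 AND 0 = 0
Step 2: Evaluate next node
  0 AND 0 = 0
Step 3: Evaluate root node
  0 AND 1 = 0

0


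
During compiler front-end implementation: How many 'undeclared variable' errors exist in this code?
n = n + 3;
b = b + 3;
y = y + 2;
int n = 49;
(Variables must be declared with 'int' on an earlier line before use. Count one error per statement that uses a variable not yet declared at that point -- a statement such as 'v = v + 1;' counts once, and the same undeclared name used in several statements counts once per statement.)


Scanning code line by line:
  Line 1: use 'n' -> ERROR (undeclared)
  Line 2: use 'b' -> ERROR (undeclared)
  Line 3: use 'y' -> ERROR (undeclared)
  Line 4: declare 'n' -> declared = ['n']
Total undeclared variable errors: 3

3


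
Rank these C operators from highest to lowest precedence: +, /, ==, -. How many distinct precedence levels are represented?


Looking up precedence for each operator:
  + -> precedence 5
  / -> precedence 6
  == -> precedence 3
  - -> precedence 5
Sorted highest to lowest: /, +, -, ==
Distinct precedence values: [6, 5, 3]
Number of distinct levels: 3

3


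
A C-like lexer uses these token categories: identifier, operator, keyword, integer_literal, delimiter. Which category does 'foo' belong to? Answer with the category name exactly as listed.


Token: 'foo'
Checking categories:
  identifier: YES
  integer_literal: no
  operator: no
  keyword: no
  delimiter: no
Category: identifier

identifier
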